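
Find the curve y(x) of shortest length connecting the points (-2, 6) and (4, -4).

Arc-length functional: J[y] = ∫ sqrt(1 + (y')^2) dx.
Lagrangian L = sqrt(1 + (y')^2) has no explicit y dependence, so ∂L/∂y = 0 and the Euler-Lagrange equation gives
    d/dx( y' / sqrt(1 + (y')^2) ) = 0  ⇒  y' / sqrt(1 + (y')^2) = const.
Hence y' is constant, so y(x) is affine.
Fitting the endpoints (-2, 6) and (4, -4):
    slope m = ((-4) − 6) / (4 − (-2)) = -5/3,
    intercept c = 6 − m·(-2) = 8/3.
Extremal: y(x) = (-5/3) x + 8/3.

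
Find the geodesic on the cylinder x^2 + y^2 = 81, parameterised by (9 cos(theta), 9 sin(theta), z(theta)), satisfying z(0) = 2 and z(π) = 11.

Parameterise the cylinder of radius R = 9 as
    r(θ) = (9 cos θ, 9 sin θ, z(θ)).
The arc-length element is
    ds = sqrt(81 + (dz/dθ)^2) dθ,
so the Lagrangian is L = sqrt(81 + z'^2).
L depends on z' only, not on z or θ, so ∂L/∂z = 0 and
    ∂L/∂z' = z' / sqrt(81 + z'^2).
The Euler-Lagrange equation gives
    d/dθ( z' / sqrt(81 + z'^2) ) = 0,
so z' is constant. Integrating once:
    z(θ) = a θ + b,
a helix on the cylinder (a straight line when the cylinder is unrolled). The constants a, b are determined by the endpoint conditions.
With endpoint conditions z(0) = 2 and z(π) = 11: from z(0) = b we get b = 2, and a·π + 2 = 11 gives a = 9/π, so
    z(θ) = (9/π) θ + 2.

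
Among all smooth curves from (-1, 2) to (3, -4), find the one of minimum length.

Arc-length functional: J[y] = ∫ sqrt(1 + (y')^2) dx.
Lagrangian L = sqrt(1 + (y')^2) has no explicit y dependence, so ∂L/∂y = 0 and the Euler-Lagrange equation gives
    d/dx( y' / sqrt(1 + (y')^2) ) = 0  ⇒  y' / sqrt(1 + (y')^2) = const.
Hence y' is constant, so y(x) is affine.
Fitting the endpoints (-1, 2) and (3, -4):
    slope m = ((-4) − 2) / (3 − (-1)) = -3/2,
    intercept c = 2 − m·(-1) = 1/2.
Extremal: y(x) = (-3/2) x + 1/2.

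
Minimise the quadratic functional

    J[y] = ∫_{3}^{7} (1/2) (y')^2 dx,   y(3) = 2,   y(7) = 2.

The Lagrangian is L = (1/2) (y')^2.
Compute ∂L/∂y = 0, ∂L/∂y' = y'.
The Euler-Lagrange equation d/dx(∂L/∂y') − ∂L/∂y = 0 reduces to
    y'' = 0.
Its general solution is
    y(x) = A x + B,
with A, B fixed by the endpoint conditions.
Applying the endpoint conditions y(3) = 2 and y(7) = 2: solve A·3 + B = 2 and A·7 + B = 2. Subtracting gives A(7 − 3) = 2 − 2, so A = 0, and B = 2 − A·3 = 2. Therefore
    y(x) = 2.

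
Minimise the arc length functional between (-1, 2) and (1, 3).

Arc-length functional: J[y] = ∫ sqrt(1 + (y')^2) dx.
Lagrangian L = sqrt(1 + (y')^2) has no explicit y dependence, so ∂L/∂y = 0 and the Euler-Lagrange equation gives
    d/dx( y' / sqrt(1 + (y')^2) ) = 0  ⇒  y' / sqrt(1 + (y')^2) = const.
Hence y' is constant, so y(x) is affine.
Fitting the endpoints (-1, 2) and (1, 3):
    slope m = (3 − 2) / (1 − (-1)) = 1/2,
    intercept c = 2 − m·(-1) = 5/2.
Extremal: y(x) = (1/2) x + 5/2.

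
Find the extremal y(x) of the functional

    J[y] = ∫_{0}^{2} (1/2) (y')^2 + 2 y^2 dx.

The Lagrangian is L = (1/2) (y')^2 + 2 y^2.
Compute ∂L/∂y = 4y, ∂L/∂y' = y'.
The Euler-Lagrange equation d/dx(∂L/∂y') − ∂L/∂y = 0 reduces to
    y'' − 4 y = 0.
Its general solution is
    y(x) = A e^(2x) + B e^(−2x),
with A, B fixed by the endpoint conditions.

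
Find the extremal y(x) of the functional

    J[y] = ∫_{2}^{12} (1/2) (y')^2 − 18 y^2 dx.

The Lagrangian is L = (1/2) (y')^2 − 18 y^2.
Compute ∂L/∂y = -36y, ∂L/∂y' = y'.
The Euler-Lagrange equation d/dx(∂L/∂y') − ∂L/∂y = 0 reduces to
    y'' + 36 y = 0.
Its general solution is
    y(x) = A sin(6x) + B cos(6x),
with A, B fixed by the endpoint conditions.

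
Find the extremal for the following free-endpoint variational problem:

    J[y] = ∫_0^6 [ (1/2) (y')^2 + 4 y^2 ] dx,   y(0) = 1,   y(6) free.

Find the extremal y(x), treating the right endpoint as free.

The Lagrangian L = (1/2) (y')^2 + 4 y^2 gives
    ∂L/∂y = 8 y,   ∂L/∂y' = y'.
Euler-Lagrange: y'' − 8 y = 0.
With k = sqrt(8), the general solution is
    y(x) = A cosh(sqrt(8) x) + B sinh(sqrt(8) x).
Fixed left endpoint y(0) = 1 ⇒ A = 1.
The right endpoint x = 6 is free, so the natural (transversality) condition is ∂L/∂y' |_{x=6} = 0, i.e. y'(6) = 0.
Compute y'(x) = A k sinh(k x) + B k cosh(k x), so
    y'(6) = A k sinh(k·6) + B k cosh(k·6) = 0
    ⇒ B = −A tanh(k·6) = − tanh(sqrt(8)·6).
Therefore the extremal is
    y(x) = cosh(sqrt(8) x) − tanh(sqrt(8)·6) sinh(sqrt(8) x).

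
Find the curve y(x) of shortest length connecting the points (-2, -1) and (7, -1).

Arc-length functional: J[y] = ∫ sqrt(1 + (y')^2) dx.
Lagrangian L = sqrt(1 + (y')^2) has no explicit y dependence, so ∂L/∂y = 0 and the Euler-Lagrange equation gives
    d/dx( y' / sqrt(1 + (y')^2) ) = 0  ⇒  y' / sqrt(1 + (y')^2) = const.
Hence y' is constant, so y(x) is affine.
Fitting the endpoints (-2, -1) and (7, -1):
    slope m = ((-1) − (-1)) / (7 − (-2)) = 0,
    intercept c = (-1) − m·(-2) = -1.
Extremal: y(x) = -1.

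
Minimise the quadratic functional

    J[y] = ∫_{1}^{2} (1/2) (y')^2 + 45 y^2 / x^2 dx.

The Lagrangian is L = (1/2) (y')^2 + 45 y^2 / x^2.
Compute ∂L/∂y = 90y/x^2, ∂L/∂y' = y'.
The Euler-Lagrange equation d/dx(∂L/∂y') − ∂L/∂y = 0 reduces to
    y'' − 90/x^2 · y = 0  (x > 0).
Its general solution is
    y(x) = A x^10 + B x^(-9),
with A, B fixed by the endpoint conditions.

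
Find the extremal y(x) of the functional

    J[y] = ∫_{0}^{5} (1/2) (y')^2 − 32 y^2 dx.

The Lagrangian is L = (1/2) (y')^2 − 32 y^2.
Compute ∂L/∂y = -64y, ∂L/∂y' = y'.
The Euler-Lagrange equation d/dx(∂L/∂y') − ∂L/∂y = 0 reduces to
    y'' + 64 y = 0.
Its general solution is
    y(x) = A sin(8x) + B cos(8x),
with A, B fixed by the endpoint conditions.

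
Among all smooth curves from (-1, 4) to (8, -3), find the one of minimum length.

Arc-length functional: J[y] = ∫ sqrt(1 + (y')^2) dx.
Lagrangian L = sqrt(1 + (y')^2) has no explicit y dependence, so ∂L/∂y = 0 and the Euler-Lagrange equation gives
    d/dx( y' / sqrt(1 + (y')^2) ) = 0  ⇒  y' / sqrt(1 + (y')^2) = const.
Hence y' is constant, so y(x) is affine.
Fitting the endpoints (-1, 4) and (8, -3):
    slope m = ((-3) − 4) / (8 − (-1)) = -7/9,
    intercept c = 4 − m·(-1) = 29/9.
Extremal: y(x) = (-7/9) x + 29/9.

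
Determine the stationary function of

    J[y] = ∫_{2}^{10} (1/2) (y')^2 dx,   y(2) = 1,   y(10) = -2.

The Lagrangian is L = (1/2) (y')^2.
Compute ∂L/∂y = 0, ∂L/∂y' = y'.
The Euler-Lagrange equation d/dx(∂L/∂y') − ∂L/∂y = 0 reduces to
    y'' = 0.
Its general solution is
    y(x) = A x + B,
with A, B fixed by the endpoint conditions.
Applying the endpoint conditions y(2) = 1 and y(10) = -2: solve A·2 + B = 1 and A·10 + B = -2. Subtracting gives A(10 − 2) = -2 − 1, so A = -3/8, and B = 1 − A·2 = 7/4. Therefore
    y(x) = (-3/8) x + 7/4.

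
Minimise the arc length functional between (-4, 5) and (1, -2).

Arc-length functional: J[y] = ∫ sqrt(1 + (y')^2) dx.
Lagrangian L = sqrt(1 + (y')^2) has no explicit y dependence, so ∂L/∂y = 0 and the Euler-Lagrange equation gives
    d/dx( y' / sqrt(1 + (y')^2) ) = 0  ⇒  y' / sqrt(1 + (y')^2) = const.
Hence y' is constant, so y(x) is affine.
Fitting the endpoints (-4, 5) and (1, -2):
    slope m = ((-2) − 5) / (1 − (-4)) = -7/5,
    intercept c = 5 − m·(-4) = -3/5.
Extremal: y(x) = (-7/5) x - 3/5.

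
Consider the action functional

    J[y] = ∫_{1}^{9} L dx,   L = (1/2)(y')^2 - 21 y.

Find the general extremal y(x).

The Lagrangian is L = (1/2)(y')^2 - 21 y.
∂L/∂y = -21.
∂L/∂y' = y'.
The Euler-Lagrange equation d/dx(∂L/∂y') − ∂L/∂y = 0 becomes:
    y'' + 21 = 0
General solution: y(x) = -(21/2) x^2 + A x + B, where A and B are arbitrary constants fixed by the endpoint conditions.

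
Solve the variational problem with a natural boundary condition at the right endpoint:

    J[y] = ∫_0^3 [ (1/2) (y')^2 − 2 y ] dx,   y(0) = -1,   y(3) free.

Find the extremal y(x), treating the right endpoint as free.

The Lagrangian L = (1/2) (y')^2 − 2 y gives
    ∂L/∂y = −2,   ∂L/∂y' = y'.
Euler-Lagrange: d/dx(y') − (−2) = 0, i.e. y'' + 2 = 0, so
    y(x) = −(2/2) x^2 + C1 x + C2.
Fixed left endpoint y(0) = -1 ⇒ C2 = -1.
The right endpoint x = 3 is free, so the natural (transversality) condition is ∂L/∂y' |_{x=3} = 0, i.e. y'(3) = 0.
Compute y'(x) = −2 x + C1, so y'(3) = −6 + C1 = 0 ⇒ C1 = 6.
Therefore the extremal is
    y(x) = −x^2 + 6 x − 1.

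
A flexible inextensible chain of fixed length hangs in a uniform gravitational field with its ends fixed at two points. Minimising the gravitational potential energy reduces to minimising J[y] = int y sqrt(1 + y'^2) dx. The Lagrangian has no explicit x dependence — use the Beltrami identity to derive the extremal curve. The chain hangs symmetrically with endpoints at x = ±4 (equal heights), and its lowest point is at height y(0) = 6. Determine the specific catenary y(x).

The Lagrangian L(y, y') = y sqrt(1 + y'^2) has no explicit x dependence, so the Beltrami identity applies:
    L − y' ∂L/∂y' = C.
Compute ∂L/∂y' = y · y' / sqrt(1 + y'^2). Then
    L − y' ∂L/∂y'
    = y sqrt(1 + y'^2) − y · y'^2 / sqrt(1 + y'^2)
    = y (1 + y'^2 − y'^2) / sqrt(1 + y'^2)
    = y / sqrt(1 + y'^2) = C.
Squaring gives y^2 = C^2 (1 + y'^2), i.e.
    y'^2 = y^2 / C^2 − 1.
Separating variables,
    dy / sqrt(y^2 − C^2) = dx / C,
and integrating gives arccosh(y / C) = (x − a)/C, so
    y(x) = C cosh((x − a)/C),
the catenary. The constants C and a are fixed by the two endpoint conditions (and, for the hanging-chain problem, the length constraint selects C).
Now fit the given data. The endpoints x = ±4 are symmetric at equal height, so the catenary is even about its minimum: a = 0 and y(x) = C cosh(x/C). The lowest point is y(0) = C cosh(0) = C, and we are told y(0) = 6, so C = 6. Therefore
    y(x) = 6 cosh(x/6),
and at the endpoints
    y(±4) = 6 cosh(4/6).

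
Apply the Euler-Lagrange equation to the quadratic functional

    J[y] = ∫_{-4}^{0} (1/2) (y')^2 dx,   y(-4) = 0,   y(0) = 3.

The Lagrangian is L = (1/2) (y')^2.
Compute ∂L/∂y = 0, ∂L/∂y' = y'.
The Euler-Lagrange equation d/dx(∂L/∂y') − ∂L/∂y = 0 reduces to
    y'' = 0.
Its general solution is
    y(x) = A x + B,
with A, B fixed by the endpoint conditions.
Applying the endpoint conditions y(-4) = 0 and y(0) = 3: solve A·-4 + B = 0 and A·0 + B = 3. Subtracting gives A(0 − -4) = 3 − 0, so A = 3/4, and B = 0 − A·-4 = 3. Therefore
    y(x) = (3/4) x + 3.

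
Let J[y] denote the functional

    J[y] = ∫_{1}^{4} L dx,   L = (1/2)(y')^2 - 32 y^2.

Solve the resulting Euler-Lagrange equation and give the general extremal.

The Lagrangian is L = (1/2)(y')^2 - 32 y^2.
∂L/∂y = -64y.
∂L/∂y' = y'.
The Euler-Lagrange equation d/dx(∂L/∂y') − ∂L/∂y = 0 becomes:
    y'' + 64 y = 0
General solution: y(x) = A sin(8x) + B cos(8x), where A and B are arbitrary constants fixed by the endpoint conditions.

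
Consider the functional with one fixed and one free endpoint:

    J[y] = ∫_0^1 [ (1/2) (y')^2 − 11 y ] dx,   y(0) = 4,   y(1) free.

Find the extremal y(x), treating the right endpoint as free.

The Lagrangian L = (1/2) (y')^2 − 11 y gives
    ∂L/∂y = −11,   ∂L/∂y' = y'.
Euler-Lagrange: d/dx(y') − (−11) = 0, i.e. y'' + 11 = 0, so
    y(x) = −(11/2) x^2 + C1 x + C2.
Fixed left endpoint y(0) = 4 ⇒ C2 = 4.
The right endpoint x = 1 is free, so the natural (transversality) condition is ∂L/∂y' |_{x=1} = 0, i.e. y'(1) = 0.
Compute y'(x) = −11 x + C1, so y'(1) = −11 + C1 = 0 ⇒ C1 = 11.
Therefore the extremal is
    y(x) = −(11/2) x^2 + 11 x + 4.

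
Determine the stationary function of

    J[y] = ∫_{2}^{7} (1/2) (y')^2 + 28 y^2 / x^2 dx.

The Lagrangian is L = (1/2) (y')^2 + 28 y^2 / x^2.
Compute ∂L/∂y = 56y/x^2, ∂L/∂y' = y'.
The Euler-Lagrange equation d/dx(∂L/∂y') − ∂L/∂y = 0 reduces to
    y'' − 56/x^2 · y = 0  (x > 0).
Its general solution is
    y(x) = A x^8 + B x^(-7),
with A, B fixed by the endpoint conditions.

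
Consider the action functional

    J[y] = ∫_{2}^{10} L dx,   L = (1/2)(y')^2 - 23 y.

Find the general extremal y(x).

The Lagrangian is L = (1/2)(y')^2 - 23 y.
∂L/∂y = -23.
∂L/∂y' = y'.
The Euler-Lagrange equation d/dx(∂L/∂y') − ∂L/∂y = 0 becomes:
    y'' + 23 = 0
General solution: y(x) = -(23/2) x^2 + A x + B, where A and B are arbitrary constants fixed by the endpoint conditions.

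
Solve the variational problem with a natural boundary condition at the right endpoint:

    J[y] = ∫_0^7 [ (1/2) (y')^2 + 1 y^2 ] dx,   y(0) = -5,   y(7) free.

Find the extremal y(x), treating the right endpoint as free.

The Lagrangian L = (1/2) (y')^2 + 1 y^2 gives
    ∂L/∂y = 2 y,   ∂L/∂y' = y'.
Euler-Lagrange: y'' − 2 y = 0.
With k = sqrt(2), the general solution is
    y(x) = A cosh(sqrt(2) x) + B sinh(sqrt(2) x).
Fixed left endpoint y(0) = -5 ⇒ A = -5.
The right endpoint x = 7 is free, so the natural (transversality) condition is ∂L/∂y' |_{x=7} = 0, i.e. y'(7) = 0.
Compute y'(x) = A k sinh(k x) + B k cosh(k x), so
    y'(7) = A k sinh(k·7) + B k cosh(k·7) = 0
    ⇒ B = −A tanh(k·7) = 5 tanh(sqrt(2)·7).
Therefore the extremal is
    y(x) = −5 cosh(sqrt(2) x) + 5 tanh(sqrt(2)·7) sinh(sqrt(2) x).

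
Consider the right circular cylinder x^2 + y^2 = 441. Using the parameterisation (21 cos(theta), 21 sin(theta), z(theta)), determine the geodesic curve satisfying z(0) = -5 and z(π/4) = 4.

Parameterise the cylinder of radius R = 21 as
    r(θ) = (21 cos θ, 21 sin θ, z(θ)).
The arc-length element is
    ds = sqrt(441 + (dz/dθ)^2) dθ,
so the Lagrangian is L = sqrt(441 + z'^2).
L depends on z' only, not on z or θ, so ∂L/∂z = 0 and
    ∂L/∂z' = z' / sqrt(441 + z'^2).
The Euler-Lagrange equation gives
    d/dθ( z' / sqrt(441 + z'^2) ) = 0,
so z' is constant. Integrating once:
    z(θ) = a θ + b,
a helix on the cylinder (a straight line when the cylinder is unrolled). The constants a, b are determined by the endpoint conditions.
With endpoint conditions z(0) = -5 and z(π/4) = 4: from z(0) = b we get b = -5, and a·π/4 + -5 = 4 gives a = 36/π, so
    z(θ) = (36/π) θ − 5.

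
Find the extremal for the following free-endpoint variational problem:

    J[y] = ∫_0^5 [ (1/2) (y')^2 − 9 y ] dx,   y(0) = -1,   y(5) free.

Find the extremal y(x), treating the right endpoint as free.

The Lagrangian L = (1/2) (y')^2 − 9 y gives
    ∂L/∂y = −9,   ∂L/∂y' = y'.
Euler-Lagrange: d/dx(y') − (−9) = 0, i.e. y'' + 9 = 0, so
    y(x) = −(9/2) x^2 + C1 x + C2.
Fixed left endpoint y(0) = -1 ⇒ C2 = -1.
The right endpoint x = 5 is free, so the natural (transversality) condition is ∂L/∂y' |_{x=5} = 0, i.e. y'(5) = 0.
Compute y'(x) = −9 x + C1, so y'(5) = −45 + C1 = 0 ⇒ C1 = 45.
Therefore the extremal is
    y(x) = −(9/2) x^2 + 45 x − 1.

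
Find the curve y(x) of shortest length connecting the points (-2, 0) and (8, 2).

Arc-length functional: J[y] = ∫ sqrt(1 + (y')^2) dx.
Lagrangian L = sqrt(1 + (y')^2) has no explicit y dependence, so ∂L/∂y = 0 and the Euler-Lagrange equation gives
    d/dx( y' / sqrt(1 + (y')^2) ) = 0  ⇒  y' / sqrt(1 + (y')^2) = const.
Hence y' is constant, so y(x) is affine.
Fitting the endpoints (-2, 0) and (8, 2):
    slope m = (2 − 0) / (8 − (-2)) = 1/5,
    intercept c = 0 − m·(-2) = 2/5.
Extremal: y(x) = (1/5) x + 2/5.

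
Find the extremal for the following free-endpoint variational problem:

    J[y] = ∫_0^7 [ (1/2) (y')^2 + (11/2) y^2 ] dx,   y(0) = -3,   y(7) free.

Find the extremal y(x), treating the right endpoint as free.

The Lagrangian L = (1/2) (y')^2 + (11/2) y^2 gives
    ∂L/∂y = 11 y,   ∂L/∂y' = y'.
Euler-Lagrange: y'' − 11 y = 0.
With k = sqrt(11), the general solution is
    y(x) = A cosh(sqrt(11) x) + B sinh(sqrt(11) x).
Fixed left endpoint y(0) = -3 ⇒ A = -3.
The right endpoint x = 7 is free, so the natural (transversality) condition is ∂L/∂y' |_{x=7} = 0, i.e. y'(7) = 0.
Compute y'(x) = A k sinh(k x) + B k cosh(k x), so
    y'(7) = A k sinh(k·7) + B k cosh(k·7) = 0
    ⇒ B = −A tanh(k·7) = 3 tanh(sqrt(11)·7).
Therefore the extremal is
    y(x) = −3 cosh(sqrt(11) x) + 3 tanh(sqrt(11)·7) sinh(sqrt(11) x).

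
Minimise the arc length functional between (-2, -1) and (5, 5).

Arc-length functional: J[y] = ∫ sqrt(1 + (y')^2) dx.
Lagrangian L = sqrt(1 + (y')^2) has no explicit y dependence, so ∂L/∂y = 0 and the Euler-Lagrange equation gives
    d/dx( y' / sqrt(1 + (y')^2) ) = 0  ⇒  y' / sqrt(1 + (y')^2) = const.
Hence y' is constant, so y(x) is affine.
Fitting the endpoints (-2, -1) and (5, 5):
    slope m = (5 − (-1)) / (5 − (-2)) = 6/7,
    intercept c = (-1) − m·(-2) = 5/7.
Extremal: y(x) = (6/7) x + 5/7.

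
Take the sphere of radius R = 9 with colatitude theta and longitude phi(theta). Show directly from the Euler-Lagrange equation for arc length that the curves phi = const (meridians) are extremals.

On the sphere of radius R = 9 with spherical coordinates (θ, φ), the induced metric is
    ds^2 = 81(dθ^2 + sin^2(θ) dφ^2).
Using θ as the parameter, the arc-length functional becomes
    J[φ] = ∫ 9 sqrt(1 + sin^2(θ) (dφ/dθ)^2) dθ.
So L = 9 sqrt(1 + sin^2(θ) φ'^2). Compute
    ∂L/∂φ = 0  (L has no explicit φ dependence),
    ∂L/∂φ' = 9 sin^2(θ) φ' / sqrt(1 + sin^2(θ) φ'^2).
For the candidate φ(θ) = c (constant), φ' = 0, so ∂L/∂φ' evaluated along the candidate vanishes, and ∂L/∂φ is identically zero. Hence
    d/dθ(∂L/∂φ') − ∂L/∂φ = 0
is satisfied. Therefore meridians φ = const are extremals of arc length — they are geodesics on the sphere.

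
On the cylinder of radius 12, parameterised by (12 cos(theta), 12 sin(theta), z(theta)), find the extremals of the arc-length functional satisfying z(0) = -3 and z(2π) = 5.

Parameterise the cylinder of radius R = 12 as
    r(θ) = (12 cos θ, 12 sin θ, z(θ)).
The arc-length element is
    ds = sqrt(144 + (dz/dθ)^2) dθ,
so the Lagrangian is L = sqrt(144 + z'^2).
L depends on z' only, not on z or θ, so ∂L/∂z = 0 and
    ∂L/∂z' = z' / sqrt(144 + z'^2).
The Euler-Lagrange equation gives
    d/dθ( z' / sqrt(144 + z'^2) ) = 0,
so z' is constant. Integrating once:
    z(θ) = a θ + b,
a helix on the cylinder (a straight line when the cylinder is unrolled). The constants a, b are determined by the endpoint conditions.
With endpoint conditions z(0) = -3 and z(2π) = 5: from z(0) = b we get b = -3, and a·2π + -3 = 5 gives a = 4/π, so
    z(θ) = (4/π) θ − 3.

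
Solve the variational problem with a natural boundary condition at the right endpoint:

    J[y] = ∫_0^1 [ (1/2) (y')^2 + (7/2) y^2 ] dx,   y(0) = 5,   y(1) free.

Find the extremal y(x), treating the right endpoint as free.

The Lagrangian L = (1/2) (y')^2 + (7/2) y^2 gives
    ∂L/∂y = 7 y,   ∂L/∂y' = y'.
Euler-Lagrange: y'' − 7 y = 0.
With k = sqrt(7), the general solution is
    y(x) = A cosh(sqrt(7) x) + B sinh(sqrt(7) x).
Fixed left endpoint y(0) = 5 ⇒ A = 5.
The right endpoint x = 1 is free, so the natural (transversality) condition is ∂L/∂y' |_{x=1} = 0, i.e. y'(1) = 0.
Compute y'(x) = A k sinh(k x) + B k cosh(k x), so
    y'(1) = A k sinh(k·1) + B k cosh(k·1) = 0
    ⇒ B = −A tanh(k·1) = − 5 tanh(sqrt(7)·1).
Therefore the extremal is
    y(x) = 5 cosh(sqrt(7) x) − 5 tanh(sqrt(7)·1) sinh(sqrt(7) x).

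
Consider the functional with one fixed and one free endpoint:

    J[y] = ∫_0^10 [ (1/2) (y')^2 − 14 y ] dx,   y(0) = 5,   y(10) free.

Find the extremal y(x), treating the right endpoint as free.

The Lagrangian L = (1/2) (y')^2 − 14 y gives
    ∂L/∂y = −14,   ∂L/∂y' = y'.
Euler-Lagrange: d/dx(y') − (−14) = 0, i.e. y'' + 14 = 0, so
    y(x) = −(14/2) x^2 + C1 x + C2.
Fixed left endpoint y(0) = 5 ⇒ C2 = 5.
The right endpoint x = 10 is free, so the natural (transversality) condition is ∂L/∂y' |_{x=10} = 0, i.e. y'(10) = 0.
Compute y'(x) = −14 x + C1, so y'(10) = −140 + C1 = 0 ⇒ C1 = 140.
Therefore the extremal is
    y(x) = −7 x^2 + 140 x + 5.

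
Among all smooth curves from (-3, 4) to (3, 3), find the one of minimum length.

Arc-length functional: J[y] = ∫ sqrt(1 + (y')^2) dx.
Lagrangian L = sqrt(1 + (y')^2) has no explicit y dependence, so ∂L/∂y = 0 and the Euler-Lagrange equation gives
    d/dx( y' / sqrt(1 + (y')^2) ) = 0  ⇒  y' / sqrt(1 + (y')^2) = const.
Hence y' is constant, so y(x) is affine.
Fitting the endpoints (-3, 4) and (3, 3):
    slope m = (3 − 4) / (3 − (-3)) = -1/6,
    intercept c = 4 − m·(-3) = 7/2.
Extremal: y(x) = (-1/6) x + 7/2.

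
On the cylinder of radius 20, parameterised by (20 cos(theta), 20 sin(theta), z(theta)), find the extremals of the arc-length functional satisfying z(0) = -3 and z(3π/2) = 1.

Parameterise the cylinder of radius R = 20 as
    r(θ) = (20 cos θ, 20 sin θ, z(θ)).
The arc-length element is
    ds = sqrt(400 + (dz/dθ)^2) dθ,
so the Lagrangian is L = sqrt(400 + z'^2).
L depends on z' only, not on z or θ, so ∂L/∂z = 0 and
    ∂L/∂z' = z' / sqrt(400 + z'^2).
The Euler-Lagrange equation gives
    d/dθ( z' / sqrt(400 + z'^2) ) = 0,
so z' is constant. Integrating once:
    z(θ) = a θ + b,
a helix on the cylinder (a straight line when the cylinder is unrolled). The constants a, b are determined by the endpoint conditions.
With endpoint conditions z(0) = -3 and z(3π/2) = 1: from z(0) = b we get b = -3, and a·3π/2 + -3 = 1 gives a = 8/(3π), so
    z(θ) = (8/(3π)) θ − 3.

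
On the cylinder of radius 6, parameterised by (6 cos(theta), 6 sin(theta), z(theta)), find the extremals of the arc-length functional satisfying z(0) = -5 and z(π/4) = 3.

Parameterise the cylinder of radius R = 6 as
    r(θ) = (6 cos θ, 6 sin θ, z(θ)).
The arc-length element is
    ds = sqrt(36 + (dz/dθ)^2) dθ,
so the Lagrangian is L = sqrt(36 + z'^2).
L depends on z' only, not on z or θ, so ∂L/∂z = 0 and
    ∂L/∂z' = z' / sqrt(36 + z'^2).
The Euler-Lagrange equation gives
    d/dθ( z' / sqrt(36 + z'^2) ) = 0,
so z' is constant. Integrating once:
    z(θ) = a θ + b,
a helix on the cylinder (a straight line when the cylinder is unrolled). The constants a, b are determined by the endpoint conditions.
With endpoint conditions z(0) = -5 and z(π/4) = 3: from z(0) = b we get b = -5, and a·π/4 + -5 = 3 gives a = 32/π, so
    z(θ) = (32/π) θ − 5.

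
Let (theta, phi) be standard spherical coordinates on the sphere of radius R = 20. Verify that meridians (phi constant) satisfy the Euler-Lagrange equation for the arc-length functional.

On the sphere of radius R = 20 with spherical coordinates (θ, φ), the induced metric is
    ds^2 = 400(dθ^2 + sin^2(θ) dφ^2).
Using θ as the parameter, the arc-length functional becomes
    J[φ] = ∫ 20 sqrt(1 + sin^2(θ) (dφ/dθ)^2) dθ.
So L = 20 sqrt(1 + sin^2(θ) φ'^2). Compute
    ∂L/∂φ = 0  (L has no explicit φ dependence),
    ∂L/∂φ' = 20 sin^2(θ) φ' / sqrt(1 + sin^2(θ) φ'^2).
For the candidate φ(θ) = c (constant), φ' = 0, so ∂L/∂φ' evaluated along the candidate vanishes, and ∂L/∂φ is identically zero. Hence
    d/dθ(∂L/∂φ') − ∂L/∂φ = 0
is satisfied. Therefore meridians φ = const are extremals of arc length — they are geodesics on the sphere.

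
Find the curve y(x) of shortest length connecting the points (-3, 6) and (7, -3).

Arc-length functional: J[y] = ∫ sqrt(1 + (y')^2) dx.
Lagrangian L = sqrt(1 + (y')^2) has no explicit y dependence, so ∂L/∂y = 0 and the Euler-Lagrange equation gives
    d/dx( y' / sqrt(1 + (y')^2) ) = 0  ⇒  y' / sqrt(1 + (y')^2) = const.
Hence y' is constant, so y(x) is affine.
Fitting the endpoints (-3, 6) and (7, -3):
    slope m = ((-3) − 6) / (7 − (-3)) = -9/10,
    intercept c = 6 − m·(-3) = 33/10.
Extremal: y(x) = (-9/10) x + 33/10.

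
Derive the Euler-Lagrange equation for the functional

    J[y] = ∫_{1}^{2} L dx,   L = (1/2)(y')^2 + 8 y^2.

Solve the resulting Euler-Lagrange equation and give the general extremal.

The Lagrangian is L = (1/2)(y')^2 + 8 y^2.
∂L/∂y = 16y.
∂L/∂y' = y'.
The Euler-Lagrange equation d/dx(∂L/∂y') − ∂L/∂y = 0 becomes:
    y'' - 16 y = 0
General solution: y(x) = A e^(4x) + B e^(-4x), where A and B are arbitrary constants fixed by the endpoint conditions.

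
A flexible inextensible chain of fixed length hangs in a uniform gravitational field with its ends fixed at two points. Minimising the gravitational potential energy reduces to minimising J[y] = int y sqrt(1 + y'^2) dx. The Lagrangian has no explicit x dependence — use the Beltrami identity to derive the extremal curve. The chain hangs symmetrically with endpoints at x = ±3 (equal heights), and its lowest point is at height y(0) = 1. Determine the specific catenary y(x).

The Lagrangian L(y, y') = y sqrt(1 + y'^2) has no explicit x dependence, so the Beltrami identity applies:
    L − y' ∂L/∂y' = C.
Compute ∂L/∂y' = y · y' / sqrt(1 + y'^2). Then
    L − y' ∂L/∂y'
    = y sqrt(1 + y'^2) − y · y'^2 / sqrt(1 + y'^2)
    = y (1 + y'^2 − y'^2) / sqrt(1 + y'^2)
    = y / sqrt(1 + y'^2) = C.
Squaring gives y^2 = C^2 (1 + y'^2), i.e.
    y'^2 = y^2 / C^2 − 1.
Separating variables,
    dy / sqrt(y^2 − C^2) = dx / C,
and integrating gives arccosh(y / C) = (x − a)/C, so
    y(x) = C cosh((x − a)/C),
the catenary. The constants C and a are fixed by the two endpoint conditions (and, for the hanging-chain problem, the length constraint selects C).
Now fit the given data. The endpoints x = ±3 are symmetric at equal height, so the catenary is even about its minimum: a = 0 and y(x) = C cosh(x/C). The lowest point is y(0) = C cosh(0) = C, and we are told y(0) = 1, so C = 1. Therefore
    y(x) = cosh(x),
and at the endpoints
    y(±3) = cosh(3).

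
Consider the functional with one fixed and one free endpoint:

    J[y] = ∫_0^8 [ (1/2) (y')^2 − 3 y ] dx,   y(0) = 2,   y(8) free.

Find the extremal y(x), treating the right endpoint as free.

The Lagrangian L = (1/2) (y')^2 − 3 y gives
    ∂L/∂y = −3,   ∂L/∂y' = y'.
Euler-Lagrange: d/dx(y') − (−3) = 0, i.e. y'' + 3 = 0, so
    y(x) = −(3/2) x^2 + C1 x + C2.
Fixed left endpoint y(0) = 2 ⇒ C2 = 2.
The right endpoint x = 8 is free, so the natural (transversality) condition is ∂L/∂y' |_{x=8} = 0, i.e. y'(8) = 0.
Compute y'(x) = −3 x + C1, so y'(8) = −24 + C1 = 0 ⇒ C1 = 24.
Therefore the extremal is
    y(x) = −(3/2) x^2 + 24 x + 2.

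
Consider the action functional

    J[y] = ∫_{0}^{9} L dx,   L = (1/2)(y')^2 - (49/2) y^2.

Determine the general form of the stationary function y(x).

The Lagrangian is L = (1/2)(y')^2 - (49/2) y^2.
∂L/∂y = -49y.
∂L/∂y' = y'.
The Euler-Lagrange equation d/dx(∂L/∂y') − ∂L/∂y = 0 becomes:
    y'' + 49 y = 0
General solution: y(x) = A sin(7x) + B cos(7x), where A and B are arbitrary constants fixed by the endpoint conditions.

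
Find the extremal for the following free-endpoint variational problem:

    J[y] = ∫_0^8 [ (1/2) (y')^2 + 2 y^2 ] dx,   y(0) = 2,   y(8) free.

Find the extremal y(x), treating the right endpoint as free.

The Lagrangian L = (1/2) (y')^2 + 2 y^2 gives
    ∂L/∂y = 4 y,   ∂L/∂y' = y'.
Euler-Lagrange: y'' − 4 y = 0.
With k = 2, the general solution is
    y(x) = A cosh(2 x) + B sinh(2 x).
Fixed left endpoint y(0) = 2 ⇒ A = 2.
The right endpoint x = 8 is free, so the natural (transversality) condition is ∂L/∂y' |_{x=8} = 0, i.e. y'(8) = 0.
Compute y'(x) = A k sinh(k x) + B k cosh(k x), so
    y'(8) = A k sinh(k·8) + B k cosh(k·8) = 0
    ⇒ B = −A tanh(k·8) = − 2 tanh(2·8).
Therefore the extremal is
    y(x) = 2 cosh(2 x) − 2 tanh(2·8) sinh(2 x).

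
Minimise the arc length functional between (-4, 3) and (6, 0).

Arc-length functional: J[y] = ∫ sqrt(1 + (y')^2) dx.
Lagrangian L = sqrt(1 + (y')^2) has no explicit y dependence, so ∂L/∂y = 0 and the Euler-Lagrange equation gives
    d/dx( y' / sqrt(1 + (y')^2) ) = 0  ⇒  y' / sqrt(1 + (y')^2) = const.
Hence y' is constant, so y(x) is affine.
Fitting the endpoints (-4, 3) and (6, 0):
    slope m = (0 − 3) / (6 − (-4)) = -3/10,
    intercept c = 3 − m·(-4) = 9/5.
Extremal: y(x) = (-3/10) x + 9/5.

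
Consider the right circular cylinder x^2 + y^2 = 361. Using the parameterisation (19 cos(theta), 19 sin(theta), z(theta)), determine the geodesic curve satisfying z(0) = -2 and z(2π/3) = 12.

Parameterise the cylinder of radius R = 19 as
    r(θ) = (19 cos θ, 19 sin θ, z(θ)).
The arc-length element is
    ds = sqrt(361 + (dz/dθ)^2) dθ,
so the Lagrangian is L = sqrt(361 + z'^2).
L depends on z' only, not on z or θ, so ∂L/∂z = 0 and
    ∂L/∂z' = z' / sqrt(361 + z'^2).
The Euler-Lagrange equation gives
    d/dθ( z' / sqrt(361 + z'^2) ) = 0,
so z' is constant. Integrating once:
    z(θ) = a θ + b,
a helix on the cylinder (a straight line when the cylinder is unrolled). The constants a, b are determined by the endpoint conditions.
With endpoint conditions z(0) = -2 and z(2π/3) = 12: from z(0) = b we get b = -2, and a·2π/3 + -2 = 12 gives a = 21/π, so
    z(θ) = (21/π) θ − 2.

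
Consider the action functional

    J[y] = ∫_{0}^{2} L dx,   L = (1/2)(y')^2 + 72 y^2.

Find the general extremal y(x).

The Lagrangian is L = (1/2)(y')^2 + 72 y^2.
∂L/∂y = 144y.
∂L/∂y' = y'.
The Euler-Lagrange equation d/dx(∂L/∂y') − ∂L/∂y = 0 becomes:
    y'' - 144 y = 0
General solution: y(x) = A e^(12x) + B e^(-12x), where A and B are arbitrary constants fixed by the endpoint conditions.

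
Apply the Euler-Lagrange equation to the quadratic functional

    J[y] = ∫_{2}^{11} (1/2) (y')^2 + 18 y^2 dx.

The Lagrangian is L = (1/2) (y')^2 + 18 y^2.
Compute ∂L/∂y = 36y, ∂L/∂y' = y'.
The Euler-Lagrange equation d/dx(∂L/∂y') − ∂L/∂y = 0 reduces to
    y'' − 36 y = 0.
Its general solution is
    y(x) = A e^(6x) + B e^(−6x),
with A, B fixed by the endpoint conditions.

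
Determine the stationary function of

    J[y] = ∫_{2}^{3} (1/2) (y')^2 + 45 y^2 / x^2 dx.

The Lagrangian is L = (1/2) (y')^2 + 45 y^2 / x^2.
Compute ∂L/∂y = 90y/x^2, ∂L/∂y' = y'.
The Euler-Lagrange equation d/dx(∂L/∂y') − ∂L/∂y = 0 reduces to
    y'' − 90/x^2 · y = 0  (x > 0).
Its general solution is
    y(x) = A x^10 + B x^(-9),
with A, B fixed by the endpoint conditions.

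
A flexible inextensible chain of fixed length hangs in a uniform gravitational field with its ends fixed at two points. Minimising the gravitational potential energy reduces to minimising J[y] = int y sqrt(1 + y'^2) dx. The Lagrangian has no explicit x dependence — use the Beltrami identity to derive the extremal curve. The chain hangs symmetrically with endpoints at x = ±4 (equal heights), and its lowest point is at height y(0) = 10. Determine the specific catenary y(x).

The Lagrangian L(y, y') = y sqrt(1 + y'^2) has no explicit x dependence, so the Beltrami identity applies:
    L − y' ∂L/∂y' = C.
Compute ∂L/∂y' = y · y' / sqrt(1 + y'^2). Then
    L − y' ∂L/∂y'
    = y sqrt(1 + y'^2) − y · y'^2 / sqrt(1 + y'^2)
    = y (1 + y'^2 − y'^2) / sqrt(1 + y'^2)
    = y / sqrt(1 + y'^2) = C.
Squaring gives y^2 = C^2 (1 + y'^2), i.e.
    y'^2 = y^2 / C^2 − 1.
Separating variables,
    dy / sqrt(y^2 − C^2) = dx / C,
and integrating gives arccosh(y / C) = (x − a)/C, so
    y(x) = C cosh((x − a)/C),
the catenary. The constants C and a are fixed by the two endpoint conditions (and, for the hanging-chain problem, the length constraint selects C).
Now fit the given data. The endpoints x = ±4 are symmetric at equal height, so the catenary is even about its minimum: a = 0 and y(x) = C cosh(x/C). The lowest point is y(0) = C cosh(0) = C, and we are told y(0) = 10, so C = 10. Therefore
    y(x) = 10 cosh(x/10),
and at the endpoints
    y(±4) = 10 cosh(4/10).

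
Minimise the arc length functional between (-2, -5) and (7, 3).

Arc-length functional: J[y] = ∫ sqrt(1 + (y')^2) dx.
Lagrangian L = sqrt(1 + (y')^2) has no explicit y dependence, so ∂L/∂y = 0 and the Euler-Lagrange equation gives
    d/dx( y' / sqrt(1 + (y')^2) ) = 0  ⇒  y' / sqrt(1 + (y')^2) = const.
Hence y' is constant, so y(x) is affine.
Fitting the endpoints (-2, -5) and (7, 3):
    slope m = (3 − (-5)) / (7 − (-2)) = 8/9,
    intercept c = (-5) − m·(-2) = -29/9.
Extremal: y(x) = (8/9) x - 29/9.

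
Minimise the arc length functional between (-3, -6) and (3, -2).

Arc-length functional: J[y] = ∫ sqrt(1 + (y')^2) dx.
Lagrangian L = sqrt(1 + (y')^2) has no explicit y dependence, so ∂L/∂y = 0 and the Euler-Lagrange equation gives
    d/dx( y' / sqrt(1 + (y')^2) ) = 0  ⇒  y' / sqrt(1 + (y')^2) = const.
Hence y' is constant, so y(x) is affine.
Fitting the endpoints (-3, -6) and (3, -2):
    slope m = ((-2) − (-6)) / (3 − (-3)) = 2/3,
    intercept c = (-6) − m·(-3) = -4.
Extremal: y(x) = (2/3) x - 4.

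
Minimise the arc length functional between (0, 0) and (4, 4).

Arc-length functional: J[y] = ∫ sqrt(1 + (y')^2) dx.
Lagrangian L = sqrt(1 + (y')^2) has no explicit y dependence, so ∂L/∂y = 0 and the Euler-Lagrange equation gives
    d/dx( y' / sqrt(1 + (y')^2) ) = 0  ⇒  y' / sqrt(1 + (y')^2) = const.
Hence y' is constant, so y(x) is affine.
Fitting the endpoints (0, 0) and (4, 4):
    slope m = (4 − 0) / (4 − 0) = 1,
    intercept c = 0 − m·0 = 0.
Extremal: y(x) = x.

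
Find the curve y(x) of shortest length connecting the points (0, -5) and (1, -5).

Arc-length functional: J[y] = ∫ sqrt(1 + (y')^2) dx.
Lagrangian L = sqrt(1 + (y')^2) has no explicit y dependence, so ∂L/∂y = 0 and the Euler-Lagrange equation gives
    d/dx( y' / sqrt(1 + (y')^2) ) = 0  ⇒  y' / sqrt(1 + (y')^2) = const.
Hence y' is constant, so y(x) is affine.
Fitting the endpoints (0, -5) and (1, -5):
    slope m = ((-5) − (-5)) / (1 − 0) = 0,
    intercept c = (-5) − m·0 = -5.
Extremal: y(x) = -5.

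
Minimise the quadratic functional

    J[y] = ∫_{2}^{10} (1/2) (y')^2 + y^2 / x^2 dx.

The Lagrangian is L = (1/2) (y')^2 + y^2 / x^2.
Compute ∂L/∂y = 2y/x^2, ∂L/∂y' = y'.
The Euler-Lagrange equation d/dx(∂L/∂y') − ∂L/∂y = 0 reduces to
    y'' − 2/x^2 · y = 0  (x > 0).
Its general solution is
    y(x) = A x^2 + B / x,
with A, B fixed by the endpoint conditions.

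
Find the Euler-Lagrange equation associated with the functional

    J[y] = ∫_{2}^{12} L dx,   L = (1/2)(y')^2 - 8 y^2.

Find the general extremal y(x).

The Lagrangian is L = (1/2)(y')^2 - 8 y^2.
∂L/∂y = -16y.
∂L/∂y' = y'.
The Euler-Lagrange equation d/dx(∂L/∂y') − ∂L/∂y = 0 becomes:
    y'' + 16 y = 0
General solution: y(x) = A sin(4x) + B cos(4x), where A and B are arbitrary constants fixed by the endpoint conditions.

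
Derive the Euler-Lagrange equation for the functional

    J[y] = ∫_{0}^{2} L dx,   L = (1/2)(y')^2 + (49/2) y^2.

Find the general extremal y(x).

The Lagrangian is L = (1/2)(y')^2 + (49/2) y^2.
∂L/∂y = 49y.
∂L/∂y' = y'.
The Euler-Lagrange equation d/dx(∂L/∂y') − ∂L/∂y = 0 becomes:
    y'' - 49 y = 0
General solution: y(x) = A e^(7x) + B e^(-7x), where A and B are arbitrary constants fixed by the endpoint conditions.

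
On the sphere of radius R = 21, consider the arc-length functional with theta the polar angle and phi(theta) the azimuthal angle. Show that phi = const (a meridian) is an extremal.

On the sphere of radius R = 21 with spherical coordinates (θ, φ), the induced metric is
    ds^2 = 441(dθ^2 + sin^2(θ) dφ^2).
Using θ as the parameter, the arc-length functional becomes
    J[φ] = ∫ 21 sqrt(1 + sin^2(θ) (dφ/dθ)^2) dθ.
So L = 21 sqrt(1 + sin^2(θ) φ'^2). Compute
    ∂L/∂φ = 0  (L has no explicit φ dependence),
    ∂L/∂φ' = 21 sin^2(θ) φ' / sqrt(1 + sin^2(θ) φ'^2).
For the candidate φ(θ) = c (constant), φ' = 0, so ∂L/∂φ' evaluated along the candidate vanishes, and ∂L/∂φ is identically zero. Hence
    d/dθ(∂L/∂φ') − ∂L/∂φ = 0
is satisfied. Therefore meridians φ = const are extremals of arc length — they are geodesics on the sphere.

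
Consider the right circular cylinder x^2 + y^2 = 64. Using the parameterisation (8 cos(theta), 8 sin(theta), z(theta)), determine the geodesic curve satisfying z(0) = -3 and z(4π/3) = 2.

Parameterise the cylinder of radius R = 8 as
    r(θ) = (8 cos θ, 8 sin θ, z(θ)).
The arc-length element is
    ds = sqrt(64 + (dz/dθ)^2) dθ,
so the Lagrangian is L = sqrt(64 + z'^2).
L depends on z' only, not on z or θ, so ∂L/∂z = 0 and
    ∂L/∂z' = z' / sqrt(64 + z'^2).
The Euler-Lagrange equation gives
    d/dθ( z' / sqrt(64 + z'^2) ) = 0,
so z' is constant. Integrating once:
    z(θ) = a θ + b,
a helix on the cylinder (a straight line when the cylinder is unrolled). The constants a, b are determined by the endpoint conditions.
With endpoint conditions z(0) = -3 and z(4π/3) = 2: from z(0) = b we get b = -3, and a·4π/3 + -3 = 2 gives a = 15/(4π), so
    z(θ) = (15/(4π)) θ − 3.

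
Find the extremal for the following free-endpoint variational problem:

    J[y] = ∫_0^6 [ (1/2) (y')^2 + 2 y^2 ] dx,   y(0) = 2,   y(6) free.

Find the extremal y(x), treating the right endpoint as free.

The Lagrangian L = (1/2) (y')^2 + 2 y^2 gives
    ∂L/∂y = 4 y,   ∂L/∂y' = y'.
Euler-Lagrange: y'' − 4 y = 0.
With k = 2, the general solution is
    y(x) = A cosh(2 x) + B sinh(2 x).
Fixed left endpoint y(0) = 2 ⇒ A = 2.
The right endpoint x = 6 is free, so the natural (transversality) condition is ∂L/∂y' |_{x=6} = 0, i.e. y'(6) = 0.
Compute y'(x) = A k sinh(k x) + B k cosh(k x), so
    y'(6) = A k sinh(k·6) + B k cosh(k·6) = 0
    ⇒ B = −A tanh(k·6) = − 2 tanh(2·6).
Therefore the extremal is
    y(x) = 2 cosh(2 x) − 2 tanh(2·6) sinh(2 x).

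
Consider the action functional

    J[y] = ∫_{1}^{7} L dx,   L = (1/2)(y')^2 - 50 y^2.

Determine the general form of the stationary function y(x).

The Lagrangian is L = (1/2)(y')^2 - 50 y^2.
∂L/∂y = -100y.
∂L/∂y' = y'.
The Euler-Lagrange equation d/dx(∂L/∂y') − ∂L/∂y = 0 becomes:
    y'' + 100 y = 0
General solution: y(x) = A sin(10x) + B cos(10x), where A and B are arbitrary constants fixed by the endpoint conditions.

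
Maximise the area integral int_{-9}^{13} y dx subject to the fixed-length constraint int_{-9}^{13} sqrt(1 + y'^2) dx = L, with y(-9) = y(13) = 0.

Set up the augmented Lagrangian using a multiplier λ for the length constraint:
    F(y, y') = y − λ sqrt(1 + y'^2).
F has no explicit x dependence, so the Beltrami identity yields a first integral
    F − y' ∂F/∂y' = C.
Compute ∂F/∂y' = −λ y' / sqrt(1 + y'^2). Then
    y − λ sqrt(1 + y'^2) + λ y'^2 / sqrt(1 + y'^2) = C
    ⇒  y − λ / sqrt(1 + y'^2) = C.
Solving for y' and integrating gives
    (x − a)^2 + (y − b)^2 = λ^2,
a circular arc of radius λ. The constants a, b are determined by the endpoint conditions y(-9) = y(13) = 0, and λ is fixed implicitly by the length constraint
    ∫_{-9}^{13} sqrt(1 + y'^2) dx = L.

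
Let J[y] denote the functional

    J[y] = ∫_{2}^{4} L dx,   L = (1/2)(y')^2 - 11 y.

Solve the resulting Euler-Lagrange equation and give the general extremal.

The Lagrangian is L = (1/2)(y')^2 - 11 y.
∂L/∂y = -11.
∂L/∂y' = y'.
The Euler-Lagrange equation d/dx(∂L/∂y') − ∂L/∂y = 0 becomes:
    y'' + 11 = 0
General solution: y(x) = -(11/2) x^2 + A x + B, where A and B are arbitrary constants fixed by the endpoint conditions.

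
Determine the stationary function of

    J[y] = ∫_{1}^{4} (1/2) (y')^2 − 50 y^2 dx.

The Lagrangian is L = (1/2) (y')^2 − 50 y^2.
Compute ∂L/∂y = -100y, ∂L/∂y' = y'.
The Euler-Lagrange equation d/dx(∂L/∂y') − ∂L/∂y = 0 reduces to
    y'' + 100 y = 0.
Its general solution is
    y(x) = A sin(10x) + B cos(10x),
with A, B fixed by the endpoint conditions.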